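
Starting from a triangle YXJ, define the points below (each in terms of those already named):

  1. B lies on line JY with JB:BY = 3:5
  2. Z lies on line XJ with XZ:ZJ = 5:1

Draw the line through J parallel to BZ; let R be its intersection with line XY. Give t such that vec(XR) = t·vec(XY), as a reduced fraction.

t = 9/5

Assign Y = (0, 0), X = (1, 0), J = (0, 1) — the answer is frame-independent, so this choice is without loss of generality.
1. B lies on line JY with JB:BY = 3:5 ⇒ B = (0, 5/8)
2. Z lies on line XJ with XZ:ZJ = 5:1 ⇒ Z = (1/6, 5/6)
through J parallel to BZ: direction (1/6, 5/24); meets XY at R = (-4/5, 0)
R = X + t·(Y−X) with t = 9/5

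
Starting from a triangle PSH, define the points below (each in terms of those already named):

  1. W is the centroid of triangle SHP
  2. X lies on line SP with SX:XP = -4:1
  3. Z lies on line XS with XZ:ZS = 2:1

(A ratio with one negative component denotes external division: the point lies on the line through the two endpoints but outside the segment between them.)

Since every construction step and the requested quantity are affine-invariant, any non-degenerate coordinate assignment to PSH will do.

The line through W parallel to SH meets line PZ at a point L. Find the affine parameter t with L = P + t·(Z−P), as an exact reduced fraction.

t = 6/5

Work in coordinates with P = (0, 0), S = (1, 0), H = (0, 1).
1. W is the centroid of triangle SHP ⇒ W = (1/3, 1/3)
2. X lies on line SP with SX:XP = -4:1 ⇒ X = (-1/3, 0)
3. Z lies on line XS with XZ:ZS = 2:1 ⇒ Z = (5/9, 0)
through W parallel to SH: direction (-1, 1); meets PZ at L = (2/3, 0)
L = P + t·(Z−P) with t = 6/5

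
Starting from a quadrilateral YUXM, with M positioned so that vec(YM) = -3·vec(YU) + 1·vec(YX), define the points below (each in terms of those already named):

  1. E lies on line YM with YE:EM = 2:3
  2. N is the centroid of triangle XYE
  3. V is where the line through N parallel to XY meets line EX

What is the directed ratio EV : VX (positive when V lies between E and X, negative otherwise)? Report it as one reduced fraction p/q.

Choose coordinates Y = (0, 0), U = (1, 0), X = (0, 1), M = (-3, 1).
1. E lies on line YM with YE:EM = 2:3 ⇒ E = (-6/5, 2/5)
2. N is the centroid of triangle XYE ⇒ N = (-2/5, 7/15)
3. V is where the line through N parallel to XY meets line EX ⇒ V = (-2/5, 4/5)
V = E + t·(X−E) with t = 2/3, so EV:VX = t:(1−t) = 2/3:1/3

EV:VX = 2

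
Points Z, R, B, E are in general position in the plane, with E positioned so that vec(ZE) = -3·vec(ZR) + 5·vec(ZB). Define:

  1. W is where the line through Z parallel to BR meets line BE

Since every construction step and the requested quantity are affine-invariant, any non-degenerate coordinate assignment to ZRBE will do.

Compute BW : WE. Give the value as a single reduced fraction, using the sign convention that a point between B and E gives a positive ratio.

BW:WE = -1/2

Set Z = (0, 0), R = (1, 0), B = (0, 1), E = (-3, 5); any affine frame gives the same invariant.
1. W is where the line through Z parallel to BR meets line BE ⇒ W = (3, -3)
W = B + t·(E−B) with t = -1, so BW:WE = t:(1−t) = -1:2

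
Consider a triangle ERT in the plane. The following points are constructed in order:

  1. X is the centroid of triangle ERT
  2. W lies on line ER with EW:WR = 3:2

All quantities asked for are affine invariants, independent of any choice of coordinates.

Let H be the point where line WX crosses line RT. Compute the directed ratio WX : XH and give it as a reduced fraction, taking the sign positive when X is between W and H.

WX:XH = 1/5

Assign E = (0, 0), R = (1, 0), T = (0, 1) — the answer is frame-independent, so this choice is without loss of generality.
1. X is the centroid of triangle ERT ⇒ X = (1/3, 1/3)
2. W lies on line ER with EW:WR = 3:2 ⇒ W = (3/5, 0)
line WX meets RT at H = (-1, 2)
X = W + t·(H−W) with t = 1/6, so WX:XH = 1/6:5/6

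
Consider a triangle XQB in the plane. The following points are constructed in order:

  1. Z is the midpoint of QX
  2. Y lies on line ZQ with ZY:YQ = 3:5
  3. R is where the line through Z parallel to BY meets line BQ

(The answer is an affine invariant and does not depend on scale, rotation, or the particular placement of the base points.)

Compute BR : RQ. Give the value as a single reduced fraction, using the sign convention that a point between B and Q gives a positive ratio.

Assign X = (0, 0), Q = (1, 0), B = (0, 1) — the answer is frame-independent, so this choice is without loss of generality.
1. Z is the midpoint of QX ⇒ Z = (1/2, 0)
2. Y lies on line ZQ with ZY:YQ = 3:5 ⇒ Y = (11/16, 0)
3. R is where the line through Z parallel to BY meets line BQ ⇒ R = (-3/5, 8/5)
R = B + t·(Q−B) with t = -3/5, so BR:RQ = t:(1−t) = -3/5:8/5

BR:RQ = -3/8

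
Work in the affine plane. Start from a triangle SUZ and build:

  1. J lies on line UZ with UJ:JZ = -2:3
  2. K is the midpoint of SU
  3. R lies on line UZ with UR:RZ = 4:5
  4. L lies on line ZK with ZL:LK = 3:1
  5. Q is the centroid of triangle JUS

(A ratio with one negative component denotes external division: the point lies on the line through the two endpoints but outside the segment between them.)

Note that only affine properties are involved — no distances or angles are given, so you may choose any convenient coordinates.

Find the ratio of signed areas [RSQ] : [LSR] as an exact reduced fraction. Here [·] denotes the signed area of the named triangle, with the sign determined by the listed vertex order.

[RSQ]:[LSR] = -104/3

Assign S = (0, 0), U = (1, 0), Z = (0, 1) — the answer is frame-independent, so this choice is without loss of generality.
1. J lies on line UZ with UJ:JZ = -2:3 ⇒ J = (3, -2)
2. K is the midpoint of SU ⇒ K = (1/2, 0)
3. R lies on line UZ with UR:RZ = 4:5 ⇒ R = (5/9, 4/9)
4. L lies on line ZK with ZL:LK = 3:1 ⇒ L = (3/8, 1/4)
5. Q is the centroid of triangle JUS ⇒ Q = (4/3, -2/3)
2·[RSQ] = 26/27, 2·[LSR] = -1/36
[RSQ]:[LSR] = 26/27:-1/36 = -104/3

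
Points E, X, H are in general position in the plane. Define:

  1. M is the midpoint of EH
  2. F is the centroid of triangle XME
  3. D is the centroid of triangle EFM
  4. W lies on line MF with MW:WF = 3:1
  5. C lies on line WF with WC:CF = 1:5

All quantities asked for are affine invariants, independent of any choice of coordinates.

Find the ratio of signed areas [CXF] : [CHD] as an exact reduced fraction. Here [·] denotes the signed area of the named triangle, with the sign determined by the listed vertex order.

[CXF]:[CHD] = -15/52

Assign E = (0, 0), X = (1, 0), H = (0, 1) — the answer is frame-independent, so this choice is without loss of generality.
1. M is the midpoint of EH ⇒ M = (0, 1/2)
2. F is the centroid of triangle XME ⇒ F = (1/3, 1/6)
3. D is the centroid of triangle EFM ⇒ D = (1/9, 2/9)
4. W lies on line MF with MW:WF = 3:1 ⇒ W = (1/4, 1/4)
5. C lies on line WF with WC:CF = 1:5 ⇒ C = (19/72, 17/72)
2·[CXF] = -5/144, 2·[CHD] = 13/108
[CXF]:[CHD] = -5/144:13/108 = -15/52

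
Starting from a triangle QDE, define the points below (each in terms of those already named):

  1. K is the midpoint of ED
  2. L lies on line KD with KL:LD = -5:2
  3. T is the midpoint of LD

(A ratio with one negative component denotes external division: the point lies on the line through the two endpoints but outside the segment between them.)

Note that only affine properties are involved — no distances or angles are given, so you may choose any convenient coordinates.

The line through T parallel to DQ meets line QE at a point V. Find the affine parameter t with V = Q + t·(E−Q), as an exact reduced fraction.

Assign Q = (0, 0), D = (1, 0), E = (0, 1) — the answer is frame-independent, so this choice is without loss of generality.
1. K is the midpoint of ED ⇒ K = (1/2, 1/2)
2. L lies on line KD with KL:LD = -5:2 ⇒ L = (4/3, -1/3)
3. T is the midpoint of LD ⇒ T = (7/6, -1/6)
through T parallel to DQ: direction (-1, 0); meets QE at V = (0, -1/6)
V = Q + t·(E−Q) with t = -1/6

t = -1/6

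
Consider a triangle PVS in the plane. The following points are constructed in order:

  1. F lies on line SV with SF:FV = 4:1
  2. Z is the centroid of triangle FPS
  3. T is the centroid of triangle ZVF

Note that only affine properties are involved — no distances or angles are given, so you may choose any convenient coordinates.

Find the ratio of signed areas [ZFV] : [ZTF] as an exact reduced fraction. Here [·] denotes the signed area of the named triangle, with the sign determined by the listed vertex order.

[ZFV]:[ZTF] = -3

Set P = (0, 0), V = (1, 0), S = (0, 1); any affine frame gives the same invariant.
1. F lies on line SV with SF:FV = 4:1 ⇒ F = (4/5, 1/5)
2. Z is the centroid of triangle FPS ⇒ Z = (4/15, 2/5)
3. T is the centroid of triangle ZVF ⇒ T = (31/45, 1/5)
2·[ZFV] = -1/15, 2·[ZTF] = 1/45
[ZFV]:[ZTF] = -1/15:1/45 = -3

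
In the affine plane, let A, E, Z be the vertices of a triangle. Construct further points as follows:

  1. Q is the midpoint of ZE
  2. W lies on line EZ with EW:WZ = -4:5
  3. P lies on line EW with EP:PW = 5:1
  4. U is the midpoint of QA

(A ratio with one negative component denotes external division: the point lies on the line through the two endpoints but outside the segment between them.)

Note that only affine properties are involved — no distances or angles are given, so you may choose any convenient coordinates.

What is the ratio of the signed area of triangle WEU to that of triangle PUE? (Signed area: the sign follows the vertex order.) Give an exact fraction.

Work in coordinates with A = (0, 0), E = (1, 0), Z = (0, 1).
1. Q is the midpoint of ZE ⇒ Q = (1/2, 1/2)
2. W lies on line EZ with EW:WZ = -4:5 ⇒ W = (5, -4)
3. P lies on line EW with EP:PW = 5:1 ⇒ P = (13/3, -10/3)
4. U is the midpoint of QA ⇒ U = (1/4, 1/4)
2·[WEU] = 2, 2·[PUE] = -5/3
[WEU]:[PUE] = 2:-5/3 = -6/5

[WEU]:[PUE] = -6/5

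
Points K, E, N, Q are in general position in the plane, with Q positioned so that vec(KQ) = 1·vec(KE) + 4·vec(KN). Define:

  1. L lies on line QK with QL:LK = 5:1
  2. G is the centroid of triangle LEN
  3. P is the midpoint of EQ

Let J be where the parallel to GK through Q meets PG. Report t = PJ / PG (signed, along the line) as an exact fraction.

t = -7/2

Choose coordinates K = (0, 0), E = (1, 0), N = (0, 1), Q = (1, 4).
1. L lies on line QK with QL:LK = 5:1 ⇒ L = (1/6, 2/3)
2. G is the centroid of triangle LEN ⇒ G = (7/18, 5/9)
3. P is the midpoint of EQ ⇒ P = (1, 2)
through Q parallel to GK: direction (-7/18, -5/9); meets PG at J = (113/36, 127/18)
J = P + t·(G−P) with t = -7/2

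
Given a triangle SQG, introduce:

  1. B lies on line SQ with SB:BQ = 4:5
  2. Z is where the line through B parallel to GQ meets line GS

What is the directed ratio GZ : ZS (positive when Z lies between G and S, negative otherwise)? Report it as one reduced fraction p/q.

Work in coordinates with S = (0, 0), Q = (1, 0), G = (0, 1).
1. B lies on line SQ with SB:BQ = 4:5 ⇒ B = (4/9, 0)
2. Z is where the line through B parallel to GQ meets line GS ⇒ Z = (0, 4/9)
Z = G + t·(S−G) with t = 5/9, so GZ:ZS = t:(1−t) = 5/9:4/9

GZ:ZS = 5/4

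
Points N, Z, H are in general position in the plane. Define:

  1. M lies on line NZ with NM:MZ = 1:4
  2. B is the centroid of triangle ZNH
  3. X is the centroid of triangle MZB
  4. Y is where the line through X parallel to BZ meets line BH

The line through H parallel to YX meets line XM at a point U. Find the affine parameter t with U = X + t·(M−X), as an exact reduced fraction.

t = -19/8

Choose coordinates N = (0, 0), Z = (1, 0), H = (0, 1).
1. M lies on line NZ with NM:MZ = 1:4 ⇒ M = (1/5, 0)
2. B is the centroid of triangle ZNH ⇒ B = (1/3, 1/3)
3. X is the centroid of triangle MZB ⇒ X = (23/45, 1/9)
4. Y is where the line through X parallel to BZ meets line BH ⇒ Y = (19/45, 7/45)
through H parallel to YX: direction (4/45, -2/45); meets XM at U = (5/4, 3/8)
U = X + t·(M−X) with t = -19/8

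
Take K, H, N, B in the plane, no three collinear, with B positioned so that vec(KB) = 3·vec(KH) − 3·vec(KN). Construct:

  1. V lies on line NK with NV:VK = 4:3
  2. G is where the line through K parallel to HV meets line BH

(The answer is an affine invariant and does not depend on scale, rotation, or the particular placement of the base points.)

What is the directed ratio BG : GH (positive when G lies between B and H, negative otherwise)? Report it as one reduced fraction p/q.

Assign K = (0, 0), H = (1, 0), N = (0, 1), B = (3, -3) — the answer is frame-independent, so this choice is without loss of generality.
1. V lies on line NK with NV:VK = 4:3 ⇒ V = (0, 3/7)
2. G is where the line through K parallel to HV meets line BH ⇒ G = (7/5, -3/5)
G = B + t·(H−B) with t = 4/5, so BG:GH = t:(1−t) = 4/5:1/5

BG:GH = 4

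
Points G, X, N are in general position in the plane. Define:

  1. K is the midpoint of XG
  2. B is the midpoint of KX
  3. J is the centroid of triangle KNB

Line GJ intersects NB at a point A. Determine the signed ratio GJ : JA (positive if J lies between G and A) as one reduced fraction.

Set G = (0, 0), X = (1, 0), N = (0, 1); any affine frame gives the same invariant.
1. K is the midpoint of XG ⇒ K = (1/2, 0)
2. B is the midpoint of KX ⇒ B = (3/4, 0)
3. J is the centroid of triangle KNB ⇒ J = (5/12, 1/3)
line GJ meets NB at A = (15/32, 3/8)
J = G + t·(A−G) with t = 8/9, so GJ:JA = 8/9:1/9

GJ:JA = 8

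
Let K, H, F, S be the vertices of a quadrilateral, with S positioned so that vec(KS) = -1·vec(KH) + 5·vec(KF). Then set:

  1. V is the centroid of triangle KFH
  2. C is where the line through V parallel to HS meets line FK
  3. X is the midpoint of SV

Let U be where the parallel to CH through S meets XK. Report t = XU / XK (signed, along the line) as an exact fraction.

t = -28/41

Choose coordinates K = (0, 0), H = (1, 0), F = (0, 1), S = (-1, 5).
1. V is the centroid of triangle KFH ⇒ V = (1/3, 1/3)
2. C is where the line through V parallel to HS meets line FK ⇒ C = (0, 7/6)
3. X is the midpoint of SV ⇒ X = (-1/3, 8/3)
through S parallel to CH: direction (1, -7/6); meets XK at U = (-23/41, 184/41)
U = X + t·(K−X) with t = -28/41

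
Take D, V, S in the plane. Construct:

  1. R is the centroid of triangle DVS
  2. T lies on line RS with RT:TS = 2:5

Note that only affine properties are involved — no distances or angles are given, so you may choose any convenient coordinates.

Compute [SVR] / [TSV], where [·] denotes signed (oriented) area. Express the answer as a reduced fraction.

[SVR]:[TSV] = 7/5

Work in coordinates with D = (0, 0), V = (1, 0), S = (0, 1).
1. R is the centroid of triangle DVS ⇒ R = (1/3, 1/3)
2. T lies on line RS with RT:TS = 2:5 ⇒ T = (5/21, 11/21)
2·[SVR] = -1/3, 2·[TSV] = -5/21
[SVR]:[TSV] = -1/3:-5/21 = 7/5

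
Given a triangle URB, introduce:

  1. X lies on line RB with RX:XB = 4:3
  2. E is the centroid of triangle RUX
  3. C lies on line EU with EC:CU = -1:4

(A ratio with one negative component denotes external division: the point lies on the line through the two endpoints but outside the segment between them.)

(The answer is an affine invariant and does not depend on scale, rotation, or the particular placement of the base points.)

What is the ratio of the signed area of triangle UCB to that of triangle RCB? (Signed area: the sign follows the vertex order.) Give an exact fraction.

Assign U = (0, 0), R = (1, 0), B = (0, 1) — the answer is frame-independent, so this choice is without loss of generality.
1. X lies on line RB with RX:XB = 4:3 ⇒ X = (3/7, 4/7)
2. E is the centroid of triangle RUX ⇒ E = (10/21, 4/21)
3. C lies on line EU with EC:CU = -1:4 ⇒ C = (40/63, 16/63)
2·[UCB] = 40/63, 2·[RCB] = -1/9
[UCB]:[RCB] = 40/63:-1/9 = -40/7

[UCB]:[RCB] = -40/7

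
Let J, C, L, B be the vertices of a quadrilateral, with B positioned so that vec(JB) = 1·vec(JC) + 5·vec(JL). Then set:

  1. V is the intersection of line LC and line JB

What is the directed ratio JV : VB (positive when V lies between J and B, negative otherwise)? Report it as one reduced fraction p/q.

JV:VB = 1/5

Set J = (0, 0), C = (1, 0), L = (0, 1), B = (1, 5); any affine frame gives the same invariant.
1. V is the intersection of line LC and line JB ⇒ V = (1/6, 5/6)
V = J + t·(B−J) with t = 1/6, so JV:VB = t:(1−t) = 1/6:5/6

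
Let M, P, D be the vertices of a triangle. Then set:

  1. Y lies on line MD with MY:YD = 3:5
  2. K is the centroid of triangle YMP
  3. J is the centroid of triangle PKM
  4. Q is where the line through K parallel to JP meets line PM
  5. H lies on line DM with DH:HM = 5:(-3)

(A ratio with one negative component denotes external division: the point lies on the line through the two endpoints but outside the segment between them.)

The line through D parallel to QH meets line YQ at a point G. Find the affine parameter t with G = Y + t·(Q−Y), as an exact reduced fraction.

Work in coordinates with M = (0, 0), P = (1, 0), D = (0, 1).
1. Y lies on line MD with MY:YD = 3:5 ⇒ Y = (0, 3/8)
2. K is the centroid of triangle YMP ⇒ K = (1/3, 1/8)
3. J is the centroid of triangle PKM ⇒ J = (4/9, 1/24)
4. Q is where the line through K parallel to JP meets line PM ⇒ Q = (2, 0)
5. H lies on line DM with DH:HM = 5:(-3) ⇒ H = (0, -3/2)
through D parallel to QH: direction (-2, -3/2); meets YQ at G = (-2/3, 1/2)
G = Y + t·(Q−Y) with t = -1/3

t = -1/3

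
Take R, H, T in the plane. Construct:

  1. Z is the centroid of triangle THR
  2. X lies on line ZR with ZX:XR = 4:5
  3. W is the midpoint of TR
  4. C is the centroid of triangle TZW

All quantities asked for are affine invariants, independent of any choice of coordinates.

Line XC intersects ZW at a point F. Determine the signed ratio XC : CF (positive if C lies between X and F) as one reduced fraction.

XC:CF = -7/3

Assign R = (0, 0), H = (1, 0), T = (0, 1) — the answer is frame-independent, so this choice is without loss of generality.
1. Z is the centroid of triangle THR ⇒ Z = (1/3, 1/3)
2. X lies on line ZR with ZX:XR = 4:5 ⇒ X = (5/27, 5/27)
3. W is the midpoint of TR ⇒ W = (0, 1/2)
4. C is the centroid of triangle TZW ⇒ C = (1/9, 11/18)
line XC meets ZW at F = (1/7, 3/7)
C = X + t·(F−X) with t = 7/4, so XC:CF = 7/4:-3/4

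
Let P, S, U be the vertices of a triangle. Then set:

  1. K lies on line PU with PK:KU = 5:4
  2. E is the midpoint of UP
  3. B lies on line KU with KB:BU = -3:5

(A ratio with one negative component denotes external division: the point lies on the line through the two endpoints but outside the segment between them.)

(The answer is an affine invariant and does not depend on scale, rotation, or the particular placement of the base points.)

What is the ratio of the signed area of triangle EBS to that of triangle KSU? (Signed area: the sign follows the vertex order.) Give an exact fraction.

Assign P = (0, 0), S = (1, 0), U = (0, 1) — the answer is frame-independent, so this choice is without loss of generality.
1. K lies on line PU with PK:KU = 5:4 ⇒ K = (0, 5/9)
2. E is the midpoint of UP ⇒ E = (0, 1/2)
3. B lies on line KU with KB:BU = -3:5 ⇒ B = (0, -1/9)
2·[EBS] = 11/18, 2·[KSU] = 4/9
[EBS]:[KSU] = 11/18:4/9 = 11/8

[EBS]:[KSU] = 11/8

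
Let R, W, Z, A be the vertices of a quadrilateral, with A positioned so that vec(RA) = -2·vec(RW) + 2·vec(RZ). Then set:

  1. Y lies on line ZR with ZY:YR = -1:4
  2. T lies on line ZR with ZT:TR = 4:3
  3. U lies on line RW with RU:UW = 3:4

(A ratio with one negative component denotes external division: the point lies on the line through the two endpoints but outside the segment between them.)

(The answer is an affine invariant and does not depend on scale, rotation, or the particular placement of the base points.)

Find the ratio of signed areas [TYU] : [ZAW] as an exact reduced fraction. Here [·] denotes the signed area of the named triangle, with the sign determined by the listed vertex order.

Set R = (0, 0), W = (1, 0), Z = (0, 1), A = (-2, 2); any affine frame gives the same invariant.
1. Y lies on line ZR with ZY:YR = -1:4 ⇒ Y = (0, 4/3)
2. T lies on line ZR with ZT:TR = 4:3 ⇒ T = (0, 3/7)
3. U lies on line RW with RU:UW = 3:4 ⇒ U = (3/7, 0)
2·[TYU] = -19/49, 2·[ZAW] = 1
[TYU]:[ZAW] = -19/49:1 = -19/49

[TYU]:[ZAW] = -19/49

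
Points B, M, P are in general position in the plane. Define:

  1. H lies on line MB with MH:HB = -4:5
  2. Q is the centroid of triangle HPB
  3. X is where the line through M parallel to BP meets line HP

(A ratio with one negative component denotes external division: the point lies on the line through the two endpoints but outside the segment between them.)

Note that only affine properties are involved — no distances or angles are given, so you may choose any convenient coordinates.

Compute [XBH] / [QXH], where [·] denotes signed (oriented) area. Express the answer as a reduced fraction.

Assign B = (0, 0), M = (1, 0), P = (0, 1) — the answer is frame-independent, so this choice is without loss of generality.
1. H lies on line MB with MH:HB = -4:5 ⇒ H = (5, 0)
2. Q is the centroid of triangle HPB ⇒ Q = (5/3, 1/3)
3. X is where the line through M parallel to BP meets line HP ⇒ X = (1, 4/5)
2·[XBH] = 4, 2·[QXH] = -4/3
[XBH]:[QXH] = 4:-4/3 = -3

[XBH]:[QXH] = -3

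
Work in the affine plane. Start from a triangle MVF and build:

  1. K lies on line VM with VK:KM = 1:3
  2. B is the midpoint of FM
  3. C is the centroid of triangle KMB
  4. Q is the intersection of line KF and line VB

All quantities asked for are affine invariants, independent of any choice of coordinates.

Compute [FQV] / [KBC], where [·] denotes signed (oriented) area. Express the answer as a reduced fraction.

Assign M = (0, 0), V = (1, 0), F = (0, 1) — the answer is frame-independent, so this choice is without loss of generality.
1. K lies on line VM with VK:KM = 1:3 ⇒ K = (3/4, 0)
2. B is the midpoint of FM ⇒ B = (0, 1/2)
3. C is the centroid of triangle KMB ⇒ C = (1/4, 1/6)
4. Q is the intersection of line KF and line VB ⇒ Q = (3/5, 1/5)
2·[FQV] = 1/5, 2·[KBC] = 1/8
[FQV]:[KBC] = 1/5:1/8 = 8/5

[FQV]:[KBC] = 8/5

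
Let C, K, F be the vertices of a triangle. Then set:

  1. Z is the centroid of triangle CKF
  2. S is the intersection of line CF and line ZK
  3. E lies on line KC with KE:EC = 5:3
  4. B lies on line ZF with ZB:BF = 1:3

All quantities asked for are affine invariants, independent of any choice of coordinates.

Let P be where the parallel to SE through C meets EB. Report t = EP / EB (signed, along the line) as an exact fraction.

t = -3/2

Choose coordinates C = (0, 0), K = (1, 0), F = (0, 1).
1. Z is the centroid of triangle CKF ⇒ Z = (1/3, 1/3)
2. S is the intersection of line CF and line ZK ⇒ S = (0, 1/2)
3. E lies on line KC with KE:EC = 5:3 ⇒ E = (3/8, 0)
4. B lies on line ZF with ZB:BF = 1:3 ⇒ B = (1/4, 1/2)
through C parallel to SE: direction (3/8, -1/2); meets EB at P = (9/16, -3/4)
P = E + t·(B−E) with t = -3/2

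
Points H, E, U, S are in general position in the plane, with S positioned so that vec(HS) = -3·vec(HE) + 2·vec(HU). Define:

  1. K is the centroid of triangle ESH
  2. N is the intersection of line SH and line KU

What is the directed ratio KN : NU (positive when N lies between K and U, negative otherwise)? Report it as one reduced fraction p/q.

KN:NU = -2/9

Work in coordinates with H = (0, 0), E = (1, 0), U = (0, 1), S = (-3, 2).
1. K is the centroid of triangle ESH ⇒ K = (-2/3, 2/3)
2. N is the intersection of line SH and line KU ⇒ N = (-6/7, 4/7)
N = K + t·(U−K) with t = -2/7, so KN:NU = t:(1−t) = -2/7:9/7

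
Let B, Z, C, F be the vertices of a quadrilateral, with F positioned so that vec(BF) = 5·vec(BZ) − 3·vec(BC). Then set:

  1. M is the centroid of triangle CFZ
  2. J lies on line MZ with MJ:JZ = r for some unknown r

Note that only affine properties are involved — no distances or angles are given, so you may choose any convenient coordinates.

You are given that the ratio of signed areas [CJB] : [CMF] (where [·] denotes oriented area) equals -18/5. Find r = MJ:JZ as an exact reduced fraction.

r = 4

Choose coordinates B = (0, 0), Z = (1, 0), C = (0, 1), F = (5, -3).
1. M is the centroid of triangle CFZ ⇒ M = (2, -2/3)
2. With MJ:JZ = r, write λ = r/(r+1) so J = M + λ·(Z−M); J is affine-linear in λ
Every point depending on J is an affine combination of J and λ-independent points, so each such coordinate is linear in λ; the λ² term in each signed area is a multiple of (Z−M)×(Z−M) = 0, so 2·[CJB] and 2·[CMF] are each linear in λ. Evaluating at λ=0 and λ=1:
  2·[CJB] = λ − 2,   2·[CMF] = 1/3
So [CJB]:[CMF] = (λ − 2) / (1/3). Setting this equal to -18/5:
  λ − 2 = -18/5·(1/3)  ⇒  λ = 4/5
Then r = λ/(1−λ) = (4/5)/(1/5) = 4. Check: with r = 4, J = (6/5, -2/15) and [CJB]:[CMF] = -18/5 as required.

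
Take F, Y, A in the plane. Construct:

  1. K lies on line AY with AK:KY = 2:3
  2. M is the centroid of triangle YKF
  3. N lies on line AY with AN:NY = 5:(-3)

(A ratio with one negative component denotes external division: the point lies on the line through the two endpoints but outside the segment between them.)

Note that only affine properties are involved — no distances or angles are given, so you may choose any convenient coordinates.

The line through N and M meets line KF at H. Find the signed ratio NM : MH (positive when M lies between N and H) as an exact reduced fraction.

Set F = (0, 0), Y = (1, 0), A = (0, 1); any affine frame gives the same invariant.
1. K lies on line AY with AK:KY = 2:3 ⇒ K = (2/5, 3/5)
2. M is the centroid of triangle YKF ⇒ M = (7/15, 1/5)
3. N lies on line AY with AN:NY = 5:(-3) ⇒ N = (5/2, -3/2)
line NM meets KF at H = (24/95, 36/95)
M = N + t·(H−N) with t = 19/21, so NM:MH = 19/21:2/21

NM:MH = 19/2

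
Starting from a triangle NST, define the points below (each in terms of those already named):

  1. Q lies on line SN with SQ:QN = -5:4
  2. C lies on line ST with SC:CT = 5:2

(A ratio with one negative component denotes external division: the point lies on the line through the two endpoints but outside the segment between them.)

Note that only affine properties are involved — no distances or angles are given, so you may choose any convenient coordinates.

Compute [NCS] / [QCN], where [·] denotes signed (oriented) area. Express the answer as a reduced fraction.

[NCS]:[QCN] = 1/4

Work in coordinates with N = (0, 0), S = (1, 0), T = (0, 1).
1. Q lies on line SN with SQ:QN = -5:4 ⇒ Q = (-4, 0)
2. C lies on line ST with SC:CT = 5:2 ⇒ C = (2/7, 5/7)
2·[NCS] = -5/7, 2·[QCN] = -20/7
[NCS]:[QCN] = -5/7:-20/7 = 1/4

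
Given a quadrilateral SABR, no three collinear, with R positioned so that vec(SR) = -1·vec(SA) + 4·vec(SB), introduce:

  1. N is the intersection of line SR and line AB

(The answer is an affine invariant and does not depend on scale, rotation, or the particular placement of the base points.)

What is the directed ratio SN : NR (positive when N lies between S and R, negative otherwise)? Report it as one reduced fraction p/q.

SN:NR = 1/2

Choose coordinates S = (0, 0), A = (1, 0), B = (0, 1), R = (-1, 4).
1. N is the intersection of line SR and line AB ⇒ N = (-1/3, 4/3)
N = S + t·(R−S) with t = 1/3, so SN:NR = t:(1−t) = 1/3:2/3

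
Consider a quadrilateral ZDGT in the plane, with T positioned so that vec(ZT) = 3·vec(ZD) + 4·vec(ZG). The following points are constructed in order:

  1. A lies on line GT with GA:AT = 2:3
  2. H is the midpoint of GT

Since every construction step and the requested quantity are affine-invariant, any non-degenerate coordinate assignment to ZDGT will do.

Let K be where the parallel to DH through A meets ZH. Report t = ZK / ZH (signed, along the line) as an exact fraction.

t = 19/25

Choose coordinates Z = (0, 0), D = (1, 0), G = (0, 1), T = (3, 4).
1. A lies on line GT with GA:AT = 2:3 ⇒ A = (6/5, 11/5)
2. H is the midpoint of GT ⇒ H = (3/2, 5/2)
through A parallel to DH: direction (1/2, 5/2); meets ZH at K = (57/50, 19/10)
K = Z + t·(H−Z) with t = 19/25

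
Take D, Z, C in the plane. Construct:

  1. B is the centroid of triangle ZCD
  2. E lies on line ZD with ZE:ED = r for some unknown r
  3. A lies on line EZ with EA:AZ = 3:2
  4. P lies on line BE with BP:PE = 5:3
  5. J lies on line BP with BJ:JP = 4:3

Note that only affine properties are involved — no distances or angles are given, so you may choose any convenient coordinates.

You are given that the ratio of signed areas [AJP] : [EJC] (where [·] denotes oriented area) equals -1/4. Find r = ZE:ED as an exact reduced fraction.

r = 1/2

Set D = (0, 0), Z = (1, 0), C = (0, 1); any affine frame gives the same invariant.
1. B is the centroid of triangle ZCD ⇒ B = (1/3, 1/3)
2. With ZE:ED = r, write λ = r/(r+1) so E = Z + λ·(D−Z); E is affine-linear in λ
3. A lies on line EZ with EA:AZ = 3:2 ⇒ A is an affine combination of earlier points and hence also affine-linear in λ
4. P lies on line BE with BP:PE = 5:3 ⇒ P is an affine combination of earlier points and hence also affine-linear in λ
5. J lies on line BP with BJ:JP = 4:3 ⇒ J is an affine combination of earlier points and hence also affine-linear in λ
Every point depending on E is an affine combination of E and λ-independent points, so each such coordinate is linear in λ; the λ² term in each signed area is a multiple of (D−Z)×(D−Z) = 0, so 2·[AJP] and 2·[EJC] are each linear in λ. Evaluating at λ=0 and λ=1:
  2·[AJP] = 3/56·λ,   2·[EJC] = 3/7·λ − 3/14
So [AJP]:[EJC] = (3/56·λ) / (3/7·λ − 3/14). Setting this equal to -1/4:
  3/56·λ = -1/4·(3/7·λ − 3/14)  ⇒  λ = 1/3
Then r = λ/(1−λ) = (1/3)/(2/3) = 1/2. Check: with r = 1/2, E = (2/3, 0) and [AJP]:[EJC] = -1/4 as required.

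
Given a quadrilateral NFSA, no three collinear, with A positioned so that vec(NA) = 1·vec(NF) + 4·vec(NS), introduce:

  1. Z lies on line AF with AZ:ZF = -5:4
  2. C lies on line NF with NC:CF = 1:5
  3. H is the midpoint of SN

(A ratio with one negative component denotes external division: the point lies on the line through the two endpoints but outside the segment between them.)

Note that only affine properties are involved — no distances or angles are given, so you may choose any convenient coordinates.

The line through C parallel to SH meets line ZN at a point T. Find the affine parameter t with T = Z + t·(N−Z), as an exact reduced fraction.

Assign N = (0, 0), F = (1, 0), S = (0, 1), A = (1, 4) — the answer is frame-independent, so this choice is without loss of generality.
1. Z lies on line AF with AZ:ZF = -5:4 ⇒ Z = (1, -16)
2. C lies on line NF with NC:CF = 1:5 ⇒ C = (1/6, 0)
3. H is the midpoint of SN ⇒ H = (0, 1/2)
through C parallel to SH: direction (0, -1/2); meets ZN at T = (1/6, -8/3)
T = Z + t·(N−Z) with t = 5/6

t = 5/6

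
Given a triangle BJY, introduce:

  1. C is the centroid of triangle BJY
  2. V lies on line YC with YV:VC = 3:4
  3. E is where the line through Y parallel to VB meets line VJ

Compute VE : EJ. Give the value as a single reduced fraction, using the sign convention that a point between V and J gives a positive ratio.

Work in coordinates with B = (0, 0), J = (1, 0), Y = (0, 1).
1. C is the centroid of triangle BJY ⇒ C = (1/3, 1/3)
2. V lies on line YC with YV:VC = 3:4 ⇒ V = (1/7, 5/7)
3. E is where the line through Y parallel to VB meets line VJ ⇒ E = (-1/35, 6/7)
E = V + t·(J−V) with t = -1/5, so VE:EJ = t:(1−t) = -1/5:6/5

VE:EJ = -1/6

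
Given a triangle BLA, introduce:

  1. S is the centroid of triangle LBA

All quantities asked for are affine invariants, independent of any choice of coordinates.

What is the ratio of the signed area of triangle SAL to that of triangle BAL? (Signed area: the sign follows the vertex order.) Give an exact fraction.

[SAL]:[BAL] = 1/3

Work in coordinates with B = (0, 0), L = (1, 0), A = (0, 1).
1. S is the centroid of triangle LBA ⇒ S = (1/3, 1/3)
2·[SAL] = -1/3, 2·[BAL] = -1
[SAL]:[BAL] = -1/3:-1 = 1/3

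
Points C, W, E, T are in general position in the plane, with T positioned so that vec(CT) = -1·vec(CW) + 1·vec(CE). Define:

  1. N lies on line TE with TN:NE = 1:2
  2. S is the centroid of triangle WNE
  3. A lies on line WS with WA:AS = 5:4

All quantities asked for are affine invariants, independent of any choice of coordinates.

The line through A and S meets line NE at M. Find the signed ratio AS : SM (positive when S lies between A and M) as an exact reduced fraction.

AS:SM = 8/9

Choose coordinates C = (0, 0), W = (1, 0), E = (0, 1), T = (-1, 1).
1. N lies on line TE with TN:NE = 1:2 ⇒ N = (-2/3, 1)
2. S is the centroid of triangle WNE ⇒ S = (1/9, 2/3)
3. A lies on line WS with WA:AS = 5:4 ⇒ A = (41/81, 10/27)
line AS meets NE at M = (-1/3, 1)
S = A + t·(M−A) with t = 8/17, so AS:SM = 8/17:9/17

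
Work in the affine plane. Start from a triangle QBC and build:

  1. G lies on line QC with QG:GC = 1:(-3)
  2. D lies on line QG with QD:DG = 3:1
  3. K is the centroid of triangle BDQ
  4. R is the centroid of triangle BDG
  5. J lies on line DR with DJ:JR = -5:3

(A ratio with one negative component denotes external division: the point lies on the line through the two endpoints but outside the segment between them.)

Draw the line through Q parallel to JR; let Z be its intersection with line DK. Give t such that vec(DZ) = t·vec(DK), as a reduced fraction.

t = 9/4

Work in coordinates with Q = (0, 0), B = (1, 0), C = (0, 1).
1. G lies on line QC with QG:GC = 1:(-3) ⇒ G = (0, -1/2)
2. D lies on line QG with QD:DG = 3:1 ⇒ D = (0, -3/8)
3. K is the centroid of triangle BDQ ⇒ K = (1/3, -1/8)
4. R is the centroid of triangle BDG ⇒ R = (1/3, -7/24)
5. J lies on line DR with DJ:JR = -5:3 ⇒ J = (5/6, -1/6)
through Q parallel to JR: direction (-1/2, -1/8); meets DK at Z = (3/4, 3/16)
Z = D + t·(K−D) with t = 9/4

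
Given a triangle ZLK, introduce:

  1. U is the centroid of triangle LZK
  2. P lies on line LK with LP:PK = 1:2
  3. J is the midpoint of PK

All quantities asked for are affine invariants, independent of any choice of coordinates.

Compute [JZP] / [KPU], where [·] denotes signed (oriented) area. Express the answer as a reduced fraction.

[JZP]:[KPU] = -3/2

Choose coordinates Z = (0, 0), L = (1, 0), K = (0, 1).
1. U is the centroid of triangle LZK ⇒ U = (1/3, 1/3)
2. P lies on line LK with LP:PK = 1:2 ⇒ P = (2/3, 1/3)
3. J is the midpoint of PK ⇒ J = (1/3, 2/3)
2·[JZP] = 1/3, 2·[KPU] = -2/9
[JZP]:[KPU] = 1/3:-2/9 = -3/2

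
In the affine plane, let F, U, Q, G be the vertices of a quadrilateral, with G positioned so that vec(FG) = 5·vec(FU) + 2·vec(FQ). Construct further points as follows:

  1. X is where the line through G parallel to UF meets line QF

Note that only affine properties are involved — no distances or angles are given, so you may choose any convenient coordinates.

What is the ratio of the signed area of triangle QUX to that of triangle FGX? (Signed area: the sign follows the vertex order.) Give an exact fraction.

Assign F = (0, 0), U = (1, 0), Q = (0, 1), G = (5, 2) — the answer is frame-independent, so this choice is without loss of generality.
1. X is where the line through G parallel to UF meets line QF ⇒ X = (0, 2)
2·[QUX] = 1, 2·[FGX] = 10
[QUX]:[FGX] = 1:10 = 1/10

[QUX]:[FGX] = 1/10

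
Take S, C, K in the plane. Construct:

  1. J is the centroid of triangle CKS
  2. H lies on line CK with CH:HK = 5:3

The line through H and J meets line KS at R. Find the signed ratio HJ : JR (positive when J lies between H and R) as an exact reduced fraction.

Assign S = (0, 0), C = (1, 0), K = (0, 1) — the answer is frame-independent, so this choice is without loss of generality.
1. J is the centroid of triangle CKS ⇒ J = (1/3, 1/3)
2. H lies on line CK with CH:HK = 5:3 ⇒ H = (3/8, 5/8)
line HJ meets KS at R = (0, -2)
J = H + t·(R−H) with t = 1/9, so HJ:JR = 1/9:8/9

HJ:JR = 1/8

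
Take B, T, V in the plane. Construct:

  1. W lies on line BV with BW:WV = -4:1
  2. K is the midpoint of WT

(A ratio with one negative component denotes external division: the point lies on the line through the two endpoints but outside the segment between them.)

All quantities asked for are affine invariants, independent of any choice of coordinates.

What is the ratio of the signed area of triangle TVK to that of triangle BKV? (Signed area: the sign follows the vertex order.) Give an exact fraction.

Set B = (0, 0), T = (1, 0), V = (0, 1); any affine frame gives the same invariant.
1. W lies on line BV with BW:WV = -4:1 ⇒ W = (0, 4/3)
2. K is the midpoint of WT ⇒ K = (1/2, 2/3)
2·[TVK] = -1/6, 2·[BKV] = 1/2
[TVK]:[BKV] = -1/6:1/2 = -1/3

[TVK]:[BKV] = -1/3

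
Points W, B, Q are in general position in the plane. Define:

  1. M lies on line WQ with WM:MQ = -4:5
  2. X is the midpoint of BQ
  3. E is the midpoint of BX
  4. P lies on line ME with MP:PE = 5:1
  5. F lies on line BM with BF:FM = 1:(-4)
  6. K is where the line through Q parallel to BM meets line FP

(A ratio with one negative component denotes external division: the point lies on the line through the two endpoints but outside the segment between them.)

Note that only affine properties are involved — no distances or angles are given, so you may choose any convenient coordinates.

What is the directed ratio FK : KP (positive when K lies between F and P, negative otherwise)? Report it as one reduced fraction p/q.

FK:KP = -24/19

Choose coordinates W = (0, 0), B = (1, 0), Q = (0, 1).
1. M lies on line WQ with WM:MQ = -4:5 ⇒ M = (0, -4)
2. X is the midpoint of BQ ⇒ X = (1/2, 1/2)
3. E is the midpoint of BX ⇒ E = (3/4, 1/4)
4. P lies on line ME with MP:PE = 5:1 ⇒ P = (5/8, -11/24)
5. F lies on line BM with BF:FM = 1:(-4) ⇒ F = (4/3, 4/3)
6. K is where the line through Q parallel to BM meets line FP ⇒ K = (-31/15, -109/15)
K = F + t·(P−F) with t = 24/5, so FK:KP = t:(1−t) = 24/5:-19/5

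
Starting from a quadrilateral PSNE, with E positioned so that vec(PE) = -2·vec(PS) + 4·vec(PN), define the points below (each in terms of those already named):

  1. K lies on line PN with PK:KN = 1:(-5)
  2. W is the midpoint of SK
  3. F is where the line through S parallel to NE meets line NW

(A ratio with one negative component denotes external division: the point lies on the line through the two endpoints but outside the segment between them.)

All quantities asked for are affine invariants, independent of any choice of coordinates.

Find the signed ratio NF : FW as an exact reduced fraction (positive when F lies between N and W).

NF:FW = -4/7

Choose coordinates P = (0, 0), S = (1, 0), N = (0, 1), E = (-2, 4).
1. K lies on line PN with PK:KN = 1:(-5) ⇒ K = (0, -1/4)
2. W is the midpoint of SK ⇒ W = (1/2, -1/8)
3. F is where the line through S parallel to NE meets line NW ⇒ F = (-2/3, 5/2)
F = N + t·(W−N) with t = -4/3, so NF:FW = t:(1−t) = -4/3:7/3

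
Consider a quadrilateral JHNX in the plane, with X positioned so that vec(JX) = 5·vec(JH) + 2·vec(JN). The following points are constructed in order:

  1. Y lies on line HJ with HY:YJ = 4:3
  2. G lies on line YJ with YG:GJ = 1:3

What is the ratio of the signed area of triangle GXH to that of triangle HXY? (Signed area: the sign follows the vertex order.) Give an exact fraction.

[GXH]:[HXY] = -19/16

Choose coordinates J = (0, 0), H = (1, 0), N = (0, 1), X = (5, 2).
1. Y lies on line HJ with HY:YJ = 4:3 ⇒ Y = (3/7, 0)
2. G lies on line YJ with YG:GJ = 1:3 ⇒ G = (9/28, 0)
2·[GXH] = -19/14, 2·[HXY] = 8/7
[GXH]:[HXY] = -19/14:8/7 = -19/16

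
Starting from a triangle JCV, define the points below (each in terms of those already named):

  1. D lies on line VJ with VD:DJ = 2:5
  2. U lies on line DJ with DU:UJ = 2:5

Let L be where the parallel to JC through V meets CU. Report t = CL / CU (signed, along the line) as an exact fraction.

Choose coordinates J = (0, 0), C = (1, 0), V = (0, 1).
1. D lies on line VJ with VD:DJ = 2:5 ⇒ D = (0, 5/7)
2. U lies on line DJ with DU:UJ = 2:5 ⇒ U = (0, 25/49)
through V parallel to JC: direction (1, 0); meets CU at L = (-24/25, 1)
L = C + t·(U−C) with t = 49/25

t = 49/25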